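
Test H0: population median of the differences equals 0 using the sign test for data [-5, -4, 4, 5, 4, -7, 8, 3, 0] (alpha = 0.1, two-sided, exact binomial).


Step 1: Discard zero differences. Original n = 9; n_eff = number of nonzero differences = 8.
Nonzero differences (with sign): -5, -4, +4, +5, +4, -7, +8, +3
Step 2: Count signs: positive = 5, negative = 3.
Step 3: Under H0: P(positive) = 0.5, so the number of positives S ~ Bin(8, 0.5).
Step 4: Two-sided exact p-value = sum of Bin(8,0.5) probabilities at or below the observed probability = 0.726562.
Step 5: alpha = 0.1. fail to reject H0.

n_eff = 8, pos = 5, neg = 3, p = 0.726562, fail to reject H0.


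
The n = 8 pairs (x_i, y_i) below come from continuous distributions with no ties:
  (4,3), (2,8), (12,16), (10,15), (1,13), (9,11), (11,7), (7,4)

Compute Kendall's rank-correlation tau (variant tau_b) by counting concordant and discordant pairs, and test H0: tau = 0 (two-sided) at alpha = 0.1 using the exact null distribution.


Step 1: Enumerate the 28 unordered pairs (i,j) with i<j and classify each by sign(x_j-x_i) * sign(y_j-y_i).
  (1,2):dx=-2,dy=+5->D; (1,3):dx=+8,dy=+13->C; (1,4):dx=+6,dy=+12->C; (1,5):dx=-3,dy=+10->D
  (1,6):dx=+5,dy=+8->C; (1,7):dx=+7,dy=+4->C; (1,8):dx=+3,dy=+1->C; (2,3):dx=+10,dy=+8->C
  (2,4):dx=+8,dy=+7->C; (2,5):dx=-1,dy=+5->D; (2,6):dx=+7,dy=+3->C; (2,7):dx=+9,dy=-1->D
  (2,8):dx=+5,dy=-4->D; (3,4):dx=-2,dy=-1->C; (3,5):dx=-11,dy=-3->C; (3,6):dx=-3,dy=-5->C
  (3,7):dx=-1,dy=-9->C; (3,8):dx=-5,dy=-12->C; (4,5):dx=-9,dy=-2->C; (4,6):dx=-1,dy=-4->C
  (4,7):dx=+1,dy=-8->D; (4,8):dx=-3,dy=-11->C; (5,6):dx=+8,dy=-2->D; (5,7):dx=+10,dy=-6->D
  (5,8):dx=+6,dy=-9->D; (6,7):dx=+2,dy=-4->D; (6,8):dx=-2,dy=-7->C; (7,8):dx=-4,dy=-3->C
Step 2: C = 18, D = 10, total pairs = 28.
Step 3: tau = (C - D)/(n(n-1)/2) = (18 - 10)/28 = 0.285714.
Step 4: Exact two-sided p-value (enumerate n! = 40320 permutations of y under H0): p = 0.398760.
Step 5: alpha = 0.1. fail to reject H0.

tau_b = 0.2857 (C=18, D=10), p = 0.398760, fail to reject H0.


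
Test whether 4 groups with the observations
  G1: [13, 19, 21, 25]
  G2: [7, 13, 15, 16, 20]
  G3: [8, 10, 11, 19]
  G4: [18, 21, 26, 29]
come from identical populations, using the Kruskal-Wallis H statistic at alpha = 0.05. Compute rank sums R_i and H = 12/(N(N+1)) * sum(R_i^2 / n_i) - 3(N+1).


Step 1: Combine all N = 17 observations and assign midranks.
sorted (value, group, rank): (7,G2,1), (8,G3,2), (10,G3,3), (11,G3,4), (13,G1,5.5), (13,G2,5.5), (15,G2,7), (16,G2,8), (18,G4,9), (19,G1,10.5), (19,G3,10.5), (20,G2,12), (21,G1,13.5), (21,G4,13.5), (25,G1,15), (26,G4,16), (29,G4,17)
Step 2: Sum ranks within each group.
R_1 = 44.5 (n_1 = 4)
R_2 = 33.5 (n_2 = 5)
R_3 = 19.5 (n_3 = 4)
R_4 = 55.5 (n_4 = 4)
Step 3: H = 12/(N(N+1)) * sum(R_i^2/n_i) - 3(N+1)
     = 12/(17*18) * (44.5^2/4 + 33.5^2/5 + 19.5^2/4 + 55.5^2/4) - 3*18
     = 0.039216 * 1584.64 - 54
     = 8.142647.
Step 4: Ties present; correction factor C = 1 - 18/(17^3 - 17) = 0.996324. Corrected H = 8.142647 / 0.996324 = 8.172694.
Step 5: Under H0, H ~ chi^2(3); p-value = 0.042574.
Step 6: alpha = 0.05. reject H0.

H = 8.1727, df = 3, p = 0.042574, reject H0.


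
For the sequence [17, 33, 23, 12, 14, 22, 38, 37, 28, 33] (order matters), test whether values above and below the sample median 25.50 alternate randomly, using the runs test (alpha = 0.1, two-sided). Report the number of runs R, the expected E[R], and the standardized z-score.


Step 1: Compute median = 25.50; label A = above, B = below.
Labels in order: BABBBBAAAA  (n_A = 5, n_B = 5)
Step 2: Count runs R = 4.
Step 3: Under H0 (random ordering), E[R] = 2*n_A*n_B/(n_A+n_B) + 1 = 2*5*5/10 + 1 = 6.0000.
        Var[R] = 2*n_A*n_B*(2*n_A*n_B - n_A - n_B) / ((n_A+n_B)^2 * (n_A+n_B-1)) = 2000/900 = 2.2222.
        SD[R] = 1.4907.
Step 4: Continuity-corrected z = (R + 0.5 - E[R]) / SD[R] = (4 + 0.5 - 6.0000) / 1.4907 = -1.0062.
Step 5: Two-sided p-value via normal approximation = 2*(1 - Phi(|z|)) = 0.314305.
Step 6: alpha = 0.1. fail to reject H0.

R = 4, z = -1.0062, p = 0.314305, fail to reject H0.


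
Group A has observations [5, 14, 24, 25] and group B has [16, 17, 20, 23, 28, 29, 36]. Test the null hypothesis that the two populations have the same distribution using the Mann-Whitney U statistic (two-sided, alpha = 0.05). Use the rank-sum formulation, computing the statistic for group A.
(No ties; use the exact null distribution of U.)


Step 1: Combine and sort all 11 observations; assign midranks.
sorted (value, group): (5,X), (14,X), (16,Y), (17,Y), (20,Y), (23,Y), (24,X), (25,X), (28,Y), (29,Y), (36,Y)
ranks: 5->1, 14->2, 16->3, 17->4, 20->5, 23->6, 24->7, 25->8, 28->9, 29->10, 36->11
Step 2: Rank sum for X: R1 = 1 + 2 + 7 + 8 = 18.
Step 3: U_X = R1 - n1(n1+1)/2 = 18 - 4*5/2 = 18 - 10 = 8.
       U_Y = n1*n2 - U_X = 28 - 8 = 20.
Step 4: No ties, so the exact null distribution of U (based on enumerating the C(11,4) = 330 equally likely rank assignments) gives the two-sided p-value.
Step 5: p-value = 0.315152; compare to alpha = 0.05. fail to reject H0.

U_X = 8, p = 0.315152, fail to reject H0 at alpha = 0.05.


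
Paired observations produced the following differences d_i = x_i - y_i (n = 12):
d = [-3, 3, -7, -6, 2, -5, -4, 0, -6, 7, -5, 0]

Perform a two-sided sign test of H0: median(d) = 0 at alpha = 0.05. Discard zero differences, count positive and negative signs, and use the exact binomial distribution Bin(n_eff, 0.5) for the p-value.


Step 1: Discard zero differences. Original n = 12; n_eff = number of nonzero differences = 10.
Nonzero differences (with sign): -3, +3, -7, -6, +2, -5, -4, -6, +7, -5
Step 2: Count signs: positive = 3, negative = 7.
Step 3: Under H0: P(positive) = 0.5, so the number of positives S ~ Bin(10, 0.5).
Step 4: Two-sided exact p-value = sum of Bin(10,0.5) probabilities at or below the observed probability = 0.343750.
Step 5: alpha = 0.05. fail to reject H0.

n_eff = 10, pos = 3, neg = 7, p = 0.343750, fail to reject H0.


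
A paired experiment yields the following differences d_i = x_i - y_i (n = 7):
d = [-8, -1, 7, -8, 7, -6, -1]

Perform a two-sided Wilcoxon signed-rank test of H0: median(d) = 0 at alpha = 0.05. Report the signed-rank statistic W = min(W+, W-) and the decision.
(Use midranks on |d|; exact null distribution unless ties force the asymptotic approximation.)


Step 1: Drop any zero differences (none here) and take |d_i|.
|d| = [8, 1, 7, 8, 7, 6, 1]
Step 2: Midrank |d_i| (ties get averaged ranks).
ranks: |8|->6.5, |1|->1.5, |7|->4.5, |8|->6.5, |7|->4.5, |6|->3, |1|->1.5
Step 3: Attach original signs; sum ranks with positive sign and with negative sign.
W+ = 4.5 + 4.5 = 9
W- = 6.5 + 1.5 + 6.5 + 3 + 1.5 = 19
(Check: W+ + W- = 28 should equal n(n+1)/2 = 28.)
Step 4: Test statistic W = min(W+, W-) = 9.
Step 5: Ties in |d|, so use the tie-corrected normal approximation.
        E[W] = n(n+1)/4 = 7*8/4 = 14.
        Tie groups: |d|=1 (t=2), |d|=7 (t=2), |d|=8 (t=2); sum(t^3 - t) = 18.
        Var[W] = n(n+1)(2n+1)/24 - sum(t^3-t)/48 = 840/24 - 18/48 = 34.625.
        z = (W - E[W]) / sqrt(Var[W]) = (9 - 14) / 5.8843 = -0.8497.
        Two-sided p = 2*Phi(z) = 0.395482.
Step 6: alpha = 0.05. fail to reject H0.

W+ = 9, W- = 19, W = min = 9, p = 0.395482, fail to reject H0.


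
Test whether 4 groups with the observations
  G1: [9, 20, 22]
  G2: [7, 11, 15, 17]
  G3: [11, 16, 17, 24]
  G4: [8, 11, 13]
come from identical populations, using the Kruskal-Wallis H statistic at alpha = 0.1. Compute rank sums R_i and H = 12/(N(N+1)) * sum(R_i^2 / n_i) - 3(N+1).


Step 1: Combine all N = 14 observations and assign midranks.
sorted (value, group, rank): (7,G2,1), (8,G4,2), (9,G1,3), (11,G2,5), (11,G3,5), (11,G4,5), (13,G4,7), (15,G2,8), (16,G3,9), (17,G2,10.5), (17,G3,10.5), (20,G1,12), (22,G1,13), (24,G3,14)
Step 2: Sum ranks within each group.
R_1 = 28 (n_1 = 3)
R_2 = 24.5 (n_2 = 4)
R_3 = 38.5 (n_3 = 4)
R_4 = 14 (n_4 = 3)
Step 3: H = 12/(N(N+1)) * sum(R_i^2/n_i) - 3(N+1)
     = 12/(14*15) * (28^2/3 + 24.5^2/4 + 38.5^2/4 + 14^2/3) - 3*15
     = 0.057143 * 847.292 - 45
     = 3.416667.
Step 4: Ties present; correction factor C = 1 - 30/(14^3 - 14) = 0.989011. Corrected H = 3.416667 / 0.989011 = 3.454630.
Step 5: Under H0, H ~ chi^2(3); p-value = 0.326694.
Step 6: alpha = 0.1. fail to reject H0.

H = 3.4546, df = 3, p = 0.326694, fail to reject H0.


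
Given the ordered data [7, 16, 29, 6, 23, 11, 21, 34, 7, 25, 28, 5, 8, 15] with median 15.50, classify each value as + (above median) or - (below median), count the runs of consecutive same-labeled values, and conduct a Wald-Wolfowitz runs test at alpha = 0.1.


Step 1: Compute median = 15.50; label A = above, B = below.
Labels in order: BAABABAABAABBB  (n_A = 7, n_B = 7)
Step 2: Count runs R = 9.
Step 3: Under H0 (random ordering), E[R] = 2*n_A*n_B/(n_A+n_B) + 1 = 2*7*7/14 + 1 = 8.0000.
        Var[R] = 2*n_A*n_B*(2*n_A*n_B - n_A - n_B) / ((n_A+n_B)^2 * (n_A+n_B-1)) = 8232/2548 = 3.2308.
        SD[R] = 1.7974.
Step 4: Continuity-corrected z = (R - 0.5 - E[R]) / SD[R] = (9 - 0.5 - 8.0000) / 1.7974 = 0.2782.
Step 5: Two-sided p-value via normal approximation = 2*(1 - Phi(|z|)) = 0.780879.
Step 6: alpha = 0.1. fail to reject H0.

R = 9, z = 0.2782, p = 0.780879, fail to reject H0.


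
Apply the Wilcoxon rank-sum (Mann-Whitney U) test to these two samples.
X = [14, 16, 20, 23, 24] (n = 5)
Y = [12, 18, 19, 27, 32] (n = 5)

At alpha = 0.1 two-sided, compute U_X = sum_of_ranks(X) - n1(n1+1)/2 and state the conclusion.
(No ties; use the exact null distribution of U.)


Step 1: Combine and sort all 10 observations; assign midranks.
sorted (value, group): (12,Y), (14,X), (16,X), (18,Y), (19,Y), (20,X), (23,X), (24,X), (27,Y), (32,Y)
ranks: 12->1, 14->2, 16->3, 18->4, 19->5, 20->6, 23->7, 24->8, 27->9, 32->10
Step 2: Rank sum for X: R1 = 2 + 3 + 6 + 7 + 8 = 26.
Step 3: U_X = R1 - n1(n1+1)/2 = 26 - 5*6/2 = 26 - 15 = 11.
       U_Y = n1*n2 - U_X = 25 - 11 = 14.
Step 4: No ties, so the exact null distribution of U (based on enumerating the C(10,5) = 252 equally likely rank assignments) gives the two-sided p-value.
Step 5: p-value = 0.841270; compare to alpha = 0.1. fail to reject H0.

U_X = 11, p = 0.841270, fail to reject H0 at alpha = 0.1.


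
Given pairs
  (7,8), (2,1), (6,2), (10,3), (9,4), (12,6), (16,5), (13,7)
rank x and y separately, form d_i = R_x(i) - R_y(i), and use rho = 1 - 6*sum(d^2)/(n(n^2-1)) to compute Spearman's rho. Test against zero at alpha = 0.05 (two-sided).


Step 1: Rank x and y separately (midranks; no ties here).
rank(x): 7->3, 2->1, 6->2, 10->5, 9->4, 12->6, 16->8, 13->7
rank(y): 8->8, 1->1, 2->2, 3->3, 4->4, 6->6, 5->5, 7->7
Step 2: d_i = R_x(i) - R_y(i); compute d_i^2.
  (3-8)^2=25, (1-1)^2=0, (2-2)^2=0, (5-3)^2=4, (4-4)^2=0, (6-6)^2=0, (8-5)^2=9, (7-7)^2=0
sum(d^2) = 38.
Step 3: rho = 1 - 6*38 / (8*(8^2 - 1)) = 1 - 228/504 = 0.547619.
Step 4: Under H0, t = rho * sqrt((n-2)/(1-rho^2)) = 1.6031 ~ t(6).
Step 5: Two-sided p-value from the t-distribution with 6 df = 0.160026.
Step 6: alpha = 0.05. fail to reject H0.

rho = 0.5476, p = 0.160026, fail to reject H0 at alpha = 0.05.


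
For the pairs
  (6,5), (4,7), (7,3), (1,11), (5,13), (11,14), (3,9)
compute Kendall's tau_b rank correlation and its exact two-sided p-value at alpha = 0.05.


Step 1: Enumerate the 21 unordered pairs (i,j) with i<j and classify each by sign(x_j-x_i) * sign(y_j-y_i).
  (1,2):dx=-2,dy=+2->D; (1,3):dx=+1,dy=-2->D; (1,4):dx=-5,dy=+6->D; (1,5):dx=-1,dy=+8->D
  (1,6):dx=+5,dy=+9->C; (1,7):dx=-3,dy=+4->D; (2,3):dx=+3,dy=-4->D; (2,4):dx=-3,dy=+4->D
  (2,5):dx=+1,dy=+6->C; (2,6):dx=+7,dy=+7->C; (2,7):dx=-1,dy=+2->D; (3,4):dx=-6,dy=+8->D
  (3,5):dx=-2,dy=+10->D; (3,6):dx=+4,dy=+11->C; (3,7):dx=-4,dy=+6->D; (4,5):dx=+4,dy=+2->C
  (4,6):dx=+10,dy=+3->C; (4,7):dx=+2,dy=-2->D; (5,6):dx=+6,dy=+1->C; (5,7):dx=-2,dy=-4->C
  (6,7):dx=-8,dy=-5->C
Step 2: C = 9, D = 12, total pairs = 21.
Step 3: tau = (C - D)/(n(n-1)/2) = (9 - 12)/21 = -0.142857.
Step 4: Exact two-sided p-value (enumerate n! = 5040 permutations of y under H0): p = 0.772619.
Step 5: alpha = 0.05. fail to reject H0.

tau_b = -0.1429 (C=9, D=12), p = 0.772619, fail to reject H0.


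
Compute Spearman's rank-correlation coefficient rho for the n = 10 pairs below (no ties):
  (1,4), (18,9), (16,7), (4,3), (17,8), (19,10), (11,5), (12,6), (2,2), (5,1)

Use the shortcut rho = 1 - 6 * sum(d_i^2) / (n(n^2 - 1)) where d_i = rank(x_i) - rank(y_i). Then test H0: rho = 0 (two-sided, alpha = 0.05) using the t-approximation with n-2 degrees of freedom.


Step 1: Rank x and y separately (midranks; no ties here).
rank(x): 1->1, 18->9, 16->7, 4->3, 17->8, 19->10, 11->5, 12->6, 2->2, 5->4
rank(y): 4->4, 9->9, 7->7, 3->3, 8->8, 10->10, 5->5, 6->6, 2->2, 1->1
Step 2: d_i = R_x(i) - R_y(i); compute d_i^2.
  (1-4)^2=9, (9-9)^2=0, (7-7)^2=0, (3-3)^2=0, (8-8)^2=0, (10-10)^2=0, (5-5)^2=0, (6-6)^2=0, (2-2)^2=0, (4-1)^2=9
sum(d^2) = 18.
Step 3: rho = 1 - 6*18 / (10*(10^2 - 1)) = 1 - 108/990 = 0.890909.
Step 4: Under H0, t = rho * sqrt((n-2)/(1-rho^2)) = 5.5482 ~ t(8).
Step 5: Two-sided p-value from the t-distribution with 8 df = 0.000542.
Step 6: alpha = 0.05. reject H0.

rho = 0.8909, p = 0.000542, reject H0 at alpha = 0.05.


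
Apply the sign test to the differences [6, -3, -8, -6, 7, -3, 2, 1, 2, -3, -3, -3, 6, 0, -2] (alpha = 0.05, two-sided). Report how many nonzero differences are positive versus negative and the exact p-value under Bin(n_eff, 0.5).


Step 1: Discard zero differences. Original n = 15; n_eff = number of nonzero differences = 14.
Nonzero differences (with sign): +6, -3, -8, -6, +7, -3, +2, +1, +2, -3, -3, -3, +6, -2
Step 2: Count signs: positive = 6, negative = 8.
Step 3: Under H0: P(positive) = 0.5, so the number of positives S ~ Bin(14, 0.5).
Step 4: Two-sided exact p-value = sum of Bin(14,0.5) probabilities at or below the observed probability = 0.790527.
Step 5: alpha = 0.05. fail to reject H0.

n_eff = 14, pos = 6, neg = 8, p = 0.790527, fail to reject H0.


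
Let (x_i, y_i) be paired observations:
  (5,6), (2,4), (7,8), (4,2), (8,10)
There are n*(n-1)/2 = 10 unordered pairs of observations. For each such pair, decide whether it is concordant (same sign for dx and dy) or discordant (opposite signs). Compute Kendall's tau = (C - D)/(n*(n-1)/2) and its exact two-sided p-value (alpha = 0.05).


Step 1: Enumerate the 10 unordered pairs (i,j) with i<j and classify each by sign(x_j-x_i) * sign(y_j-y_i).
  (1,2):dx=-3,dy=-2->C; (1,3):dx=+2,dy=+2->C; (1,4):dx=-1,dy=-4->C; (1,5):dx=+3,dy=+4->C
  (2,3):dx=+5,dy=+4->C; (2,4):dx=+2,dy=-2->D; (2,5):dx=+6,dy=+6->C; (3,4):dx=-3,dy=-6->C
  (3,5):dx=+1,dy=+2->C; (4,5):dx=+4,dy=+8->C
Step 2: C = 9, D = 1, total pairs = 10.
Step 3: tau = (C - D)/(n(n-1)/2) = (9 - 1)/10 = 0.800000.
Step 4: Exact two-sided p-value (enumerate n! = 120 permutations of y under H0): p = 0.083333.
Step 5: alpha = 0.05. fail to reject H0.

tau_b = 0.8000 (C=9, D=1), p = 0.083333, fail to reject H0.


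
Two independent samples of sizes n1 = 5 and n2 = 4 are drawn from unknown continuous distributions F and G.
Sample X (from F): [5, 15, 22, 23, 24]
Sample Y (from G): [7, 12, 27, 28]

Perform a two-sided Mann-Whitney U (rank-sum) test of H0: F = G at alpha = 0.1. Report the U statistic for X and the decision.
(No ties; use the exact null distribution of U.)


Step 1: Combine and sort all 9 observations; assign midranks.
sorted (value, group): (5,X), (7,Y), (12,Y), (15,X), (22,X), (23,X), (24,X), (27,Y), (28,Y)
ranks: 5->1, 7->2, 12->3, 15->4, 22->5, 23->6, 24->7, 27->8, 28->9
Step 2: Rank sum for X: R1 = 1 + 4 + 5 + 6 + 7 = 23.
Step 3: U_X = R1 - n1(n1+1)/2 = 23 - 5*6/2 = 23 - 15 = 8.
       U_Y = n1*n2 - U_X = 20 - 8 = 12.
Step 4: No ties, so the exact null distribution of U (based on enumerating the C(9,5) = 126 equally likely rank assignments) gives the two-sided p-value.
Step 5: p-value = 0.730159; compare to alpha = 0.1. fail to reject H0.

U_X = 8, p = 0.730159, fail to reject H0 at alpha = 0.1.


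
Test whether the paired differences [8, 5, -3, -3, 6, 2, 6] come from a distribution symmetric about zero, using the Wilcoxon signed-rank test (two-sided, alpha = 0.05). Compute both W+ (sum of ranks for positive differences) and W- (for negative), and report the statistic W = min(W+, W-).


Step 1: Drop any zero differences (none here) and take |d_i|.
|d| = [8, 5, 3, 3, 6, 2, 6]
Step 2: Midrank |d_i| (ties get averaged ranks).
ranks: |8|->7, |5|->4, |3|->2.5, |3|->2.5, |6|->5.5, |2|->1, |6|->5.5
Step 3: Attach original signs; sum ranks with positive sign and with negative sign.
W+ = 7 + 4 + 5.5 + 1 + 5.5 = 23
W- = 2.5 + 2.5 = 5
(Check: W+ + W- = 28 should equal n(n+1)/2 = 28.)
Step 4: Test statistic W = min(W+, W-) = 5.
Step 5: Ties in |d|, so use the tie-corrected normal approximation.
        E[W] = n(n+1)/4 = 7*8/4 = 14.
        Tie groups: |d|=3 (t=2), |d|=6 (t=2); sum(t^3 - t) = 12.
        Var[W] = n(n+1)(2n+1)/24 - sum(t^3-t)/48 = 840/24 - 12/48 = 34.75.
        z = (W - E[W]) / sqrt(Var[W]) = (5 - 14) / 5.8949 = -1.5267.
        Two-sided p = 2*Phi(z) = 0.126826.
Step 6: alpha = 0.05. fail to reject H0.

W+ = 23, W- = 5, W = min = 5, p = 0.126826, fail to reject H0.


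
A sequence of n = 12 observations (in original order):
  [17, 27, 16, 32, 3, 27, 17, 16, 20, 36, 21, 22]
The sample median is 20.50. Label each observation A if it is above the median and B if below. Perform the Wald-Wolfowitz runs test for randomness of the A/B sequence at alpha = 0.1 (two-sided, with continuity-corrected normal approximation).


Step 1: Compute median = 20.50; label A = above, B = below.
Labels in order: BABABABBBAAA  (n_A = 6, n_B = 6)
Step 2: Count runs R = 8.
Step 3: Under H0 (random ordering), E[R] = 2*n_A*n_B/(n_A+n_B) + 1 = 2*6*6/12 + 1 = 7.0000.
        Var[R] = 2*n_A*n_B*(2*n_A*n_B - n_A - n_B) / ((n_A+n_B)^2 * (n_A+n_B-1)) = 4320/1584 = 2.7273.
        SD[R] = 1.6514.
Step 4: Continuity-corrected z = (R - 0.5 - E[R]) / SD[R] = (8 - 0.5 - 7.0000) / 1.6514 = 0.3028.
Step 5: Two-sided p-value via normal approximation = 2*(1 - Phi(|z|)) = 0.762069.
Step 6: alpha = 0.1. fail to reject H0.

R = 8, z = 0.3028, p = 0.762069, fail to reject H0.


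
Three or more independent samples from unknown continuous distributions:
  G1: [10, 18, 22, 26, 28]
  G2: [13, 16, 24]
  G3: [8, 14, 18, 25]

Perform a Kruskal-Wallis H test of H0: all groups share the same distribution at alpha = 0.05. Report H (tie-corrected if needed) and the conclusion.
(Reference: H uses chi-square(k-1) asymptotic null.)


Step 1: Combine all N = 12 observations and assign midranks.
sorted (value, group, rank): (8,G3,1), (10,G1,2), (13,G2,3), (14,G3,4), (16,G2,5), (18,G1,6.5), (18,G3,6.5), (22,G1,8), (24,G2,9), (25,G3,10), (26,G1,11), (28,G1,12)
Step 2: Sum ranks within each group.
R_1 = 39.5 (n_1 = 5)
R_2 = 17 (n_2 = 3)
R_3 = 21.5 (n_3 = 4)
Step 3: H = 12/(N(N+1)) * sum(R_i^2/n_i) - 3(N+1)
     = 12/(12*13) * (39.5^2/5 + 17^2/3 + 21.5^2/4) - 3*13
     = 0.076923 * 523.946 - 39
     = 1.303526.
Step 4: Ties present; correction factor C = 1 - 6/(12^3 - 12) = 0.996503. Corrected H = 1.303526 / 0.996503 = 1.308099.
Step 5: Under H0, H ~ chi^2(2); p-value = 0.519936.
Step 6: alpha = 0.05. fail to reject H0.

H = 1.3081, df = 2, p = 0.519936, fail to reject H0.


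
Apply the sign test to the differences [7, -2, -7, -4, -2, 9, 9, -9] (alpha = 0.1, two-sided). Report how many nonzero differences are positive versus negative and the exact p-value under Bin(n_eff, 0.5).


Step 1: Discard zero differences. Original n = 8; n_eff = number of nonzero differences = 8.
Nonzero differences (with sign): +7, -2, -7, -4, -2, +9, +9, -9
Step 2: Count signs: positive = 3, negative = 5.
Step 3: Under H0: P(positive) = 0.5, so the number of positives S ~ Bin(8, 0.5).
Step 4: Two-sided exact p-value = sum of Bin(8,0.5) probabilities at or below the observed probability = 0.726562.
Step 5: alpha = 0.1. fail to reject H0.

n_eff = 8, pos = 3, neg = 5, p = 0.726562, fail to reject H0.


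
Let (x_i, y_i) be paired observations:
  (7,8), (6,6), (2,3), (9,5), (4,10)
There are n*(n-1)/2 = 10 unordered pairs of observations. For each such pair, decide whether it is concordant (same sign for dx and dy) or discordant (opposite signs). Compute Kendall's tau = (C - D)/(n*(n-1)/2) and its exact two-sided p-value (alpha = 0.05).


Step 1: Enumerate the 10 unordered pairs (i,j) with i<j and classify each by sign(x_j-x_i) * sign(y_j-y_i).
  (1,2):dx=-1,dy=-2->C; (1,3):dx=-5,dy=-5->C; (1,4):dx=+2,dy=-3->D; (1,5):dx=-3,dy=+2->D
  (2,3):dx=-4,dy=-3->C; (2,4):dx=+3,dy=-1->D; (2,5):dx=-2,dy=+4->D; (3,4):dx=+7,dy=+2->C
  (3,5):dx=+2,dy=+7->C; (4,5):dx=-5,dy=+5->D
Step 2: C = 5, D = 5, total pairs = 10.
Step 3: tau = (C - D)/(n(n-1)/2) = (5 - 5)/10 = 0.000000.
Step 4: Exact two-sided p-value (enumerate n! = 120 permutations of y under H0): p = 1.000000.
Step 5: alpha = 0.05. fail to reject H0.

tau_b = 0.0000 (C=5, D=5), p = 1.000000, fail to reject H0.


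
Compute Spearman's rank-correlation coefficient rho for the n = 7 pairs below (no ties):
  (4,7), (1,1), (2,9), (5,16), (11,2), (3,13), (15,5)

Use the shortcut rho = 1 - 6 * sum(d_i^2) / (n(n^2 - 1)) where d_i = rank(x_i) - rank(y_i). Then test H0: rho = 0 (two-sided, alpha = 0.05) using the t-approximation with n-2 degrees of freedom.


Step 1: Rank x and y separately (midranks; no ties here).
rank(x): 4->4, 1->1, 2->2, 5->5, 11->6, 3->3, 15->7
rank(y): 7->4, 1->1, 9->5, 16->7, 2->2, 13->6, 5->3
Step 2: d_i = R_x(i) - R_y(i); compute d_i^2.
  (4-4)^2=0, (1-1)^2=0, (2-5)^2=9, (5-7)^2=4, (6-2)^2=16, (3-6)^2=9, (7-3)^2=16
sum(d^2) = 54.
Step 3: rho = 1 - 6*54 / (7*(7^2 - 1)) = 1 - 324/336 = 0.035714.
Step 4: Under H0, t = rho * sqrt((n-2)/(1-rho^2)) = 0.0799 ~ t(5).
Step 5: Two-sided p-value from the t-distribution with 5 df = 0.939408.
Step 6: alpha = 0.05. fail to reject H0.

rho = 0.0357, p = 0.939408, fail to reject H0 at alpha = 0.05.


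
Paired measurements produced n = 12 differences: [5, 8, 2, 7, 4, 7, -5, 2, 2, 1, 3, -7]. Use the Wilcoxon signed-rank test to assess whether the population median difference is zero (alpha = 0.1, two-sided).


Step 1: Drop any zero differences (none here) and take |d_i|.
|d| = [5, 8, 2, 7, 4, 7, 5, 2, 2, 1, 3, 7]
Step 2: Midrank |d_i| (ties get averaged ranks).
ranks: |5|->7.5, |8|->12, |2|->3, |7|->10, |4|->6, |7|->10, |5|->7.5, |2|->3, |2|->3, |1|->1, |3|->5, |7|->10
Step 3: Attach original signs; sum ranks with positive sign and with negative sign.
W+ = 7.5 + 12 + 3 + 10 + 6 + 10 + 3 + 3 + 1 + 5 = 60.5
W- = 7.5 + 10 = 17.5
(Check: W+ + W- = 78 should equal n(n+1)/2 = 78.)
Step 4: Test statistic W = min(W+, W-) = 17.5.
Step 5: Ties in |d|, so use the tie-corrected normal approximation.
        E[W] = n(n+1)/4 = 12*13/4 = 39.
        Tie groups: |d|=2 (t=3), |d|=5 (t=2), |d|=7 (t=3); sum(t^3 - t) = 54.
        Var[W] = n(n+1)(2n+1)/24 - sum(t^3-t)/48 = 3900/24 - 54/48 = 161.375.
        z = (W - E[W]) / sqrt(Var[W]) = (17.5 - 39) / 12.7033 = -1.6925.
        Two-sided p = 2*Phi(z) = 0.090557.
Step 6: alpha = 0.1. reject H0.

W+ = 60.5, W- = 17.5, W = min = 17.5, p = 0.090557, reject H0.


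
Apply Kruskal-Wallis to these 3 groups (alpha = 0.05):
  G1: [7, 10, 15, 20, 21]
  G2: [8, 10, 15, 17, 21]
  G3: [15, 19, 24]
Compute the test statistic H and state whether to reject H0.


Step 1: Combine all N = 13 observations and assign midranks.
sorted (value, group, rank): (7,G1,1), (8,G2,2), (10,G1,3.5), (10,G2,3.5), (15,G1,6), (15,G2,6), (15,G3,6), (17,G2,8), (19,G3,9), (20,G1,10), (21,G1,11.5), (21,G2,11.5), (24,G3,13)
Step 2: Sum ranks within each group.
R_1 = 32 (n_1 = 5)
R_2 = 31 (n_2 = 5)
R_3 = 28 (n_3 = 3)
Step 3: H = 12/(N(N+1)) * sum(R_i^2/n_i) - 3(N+1)
     = 12/(13*14) * (32^2/5 + 31^2/5 + 28^2/3) - 3*14
     = 0.065934 * 658.333 - 42
     = 1.406593.
Step 4: Ties present; correction factor C = 1 - 36/(13^3 - 13) = 0.983516. Corrected H = 1.406593 / 0.983516 = 1.430168.
Step 5: Under H0, H ~ chi^2(2); p-value = 0.489151.
Step 6: alpha = 0.05. fail to reject H0.

H = 1.4302, df = 2, p = 0.489151, fail to reject H0.


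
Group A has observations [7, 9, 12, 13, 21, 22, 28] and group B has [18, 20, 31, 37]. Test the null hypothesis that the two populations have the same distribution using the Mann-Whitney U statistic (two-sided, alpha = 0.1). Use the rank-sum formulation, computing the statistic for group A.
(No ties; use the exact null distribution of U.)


Step 1: Combine and sort all 11 observations; assign midranks.
sorted (value, group): (7,X), (9,X), (12,X), (13,X), (18,Y), (20,Y), (21,X), (22,X), (28,X), (31,Y), (37,Y)
ranks: 7->1, 9->2, 12->3, 13->4, 18->5, 20->6, 21->7, 22->8, 28->9, 31->10, 37->11
Step 2: Rank sum for X: R1 = 1 + 2 + 3 + 4 + 7 + 8 + 9 = 34.
Step 3: U_X = R1 - n1(n1+1)/2 = 34 - 7*8/2 = 34 - 28 = 6.
       U_Y = n1*n2 - U_X = 28 - 6 = 22.
Step 4: No ties, so the exact null distribution of U (based on enumerating the C(11,7) = 330 equally likely rank assignments) gives the two-sided p-value.
Step 5: p-value = 0.163636; compare to alpha = 0.1. fail to reject H0.

U_X = 6, p = 0.163636, fail to reject H0 at alpha = 0.1.


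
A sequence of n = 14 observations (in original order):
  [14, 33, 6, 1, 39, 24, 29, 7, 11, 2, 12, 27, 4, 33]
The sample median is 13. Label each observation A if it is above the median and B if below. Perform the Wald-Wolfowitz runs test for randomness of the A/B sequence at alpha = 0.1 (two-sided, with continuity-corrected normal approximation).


Step 1: Compute median = 13; label A = above, B = below.
Labels in order: AABBAAABBBBABA  (n_A = 7, n_B = 7)
Step 2: Count runs R = 7.
Step 3: Under H0 (random ordering), E[R] = 2*n_A*n_B/(n_A+n_B) + 1 = 2*7*7/14 + 1 = 8.0000.
        Var[R] = 2*n_A*n_B*(2*n_A*n_B - n_A - n_B) / ((n_A+n_B)^2 * (n_A+n_B-1)) = 8232/2548 = 3.2308.
        SD[R] = 1.7974.
Step 4: Continuity-corrected z = (R + 0.5 - E[R]) / SD[R] = (7 + 0.5 - 8.0000) / 1.7974 = -0.2782.
Step 5: Two-sided p-value via normal approximation = 2*(1 - Phi(|z|)) = 0.780879.
Step 6: alpha = 0.1. fail to reject H0.

R = 7, z = -0.2782, p = 0.780879, fail to reject H0.


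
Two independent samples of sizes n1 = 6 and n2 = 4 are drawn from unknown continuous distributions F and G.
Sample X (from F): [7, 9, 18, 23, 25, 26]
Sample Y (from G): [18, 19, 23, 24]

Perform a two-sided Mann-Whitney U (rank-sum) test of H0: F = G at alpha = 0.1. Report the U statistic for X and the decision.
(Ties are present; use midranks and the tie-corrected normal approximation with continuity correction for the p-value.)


Step 1: Combine and sort all 10 observations; assign midranks.
sorted (value, group): (7,X), (9,X), (18,X), (18,Y), (19,Y), (23,X), (23,Y), (24,Y), (25,X), (26,X)
ranks: 7->1, 9->2, 18->3.5, 18->3.5, 19->5, 23->6.5, 23->6.5, 24->8, 25->9, 26->10
Step 2: Rank sum for X: R1 = 1 + 2 + 3.5 + 6.5 + 9 + 10 = 32.
Step 3: U_X = R1 - n1(n1+1)/2 = 32 - 6*7/2 = 32 - 21 = 11.
       U_Y = n1*n2 - U_X = 24 - 11 = 13.
Step 4: Ties are present, so use the tie-corrected normal approximation (with continuity correction) for the p-value.
Step 5: p-value = 0.914589; compare to alpha = 0.1. fail to reject H0.

U_X = 11, p = 0.914589, fail to reject H0 at alpha = 0.1.


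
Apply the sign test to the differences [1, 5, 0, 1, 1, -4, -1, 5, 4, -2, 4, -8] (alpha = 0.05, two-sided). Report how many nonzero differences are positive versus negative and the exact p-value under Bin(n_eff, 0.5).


Step 1: Discard zero differences. Original n = 12; n_eff = number of nonzero differences = 11.
Nonzero differences (with sign): +1, +5, +1, +1, -4, -1, +5, +4, -2, +4, -8
Step 2: Count signs: positive = 7, negative = 4.
Step 3: Under H0: P(positive) = 0.5, so the number of positives S ~ Bin(11, 0.5).
Step 4: Two-sided exact p-value = sum of Bin(11,0.5) probabilities at or below the observed probability = 0.548828.
Step 5: alpha = 0.05. fail to reject H0.

n_eff = 11, pos = 7, neg = 4, p = 0.548828, fail to reject H0.


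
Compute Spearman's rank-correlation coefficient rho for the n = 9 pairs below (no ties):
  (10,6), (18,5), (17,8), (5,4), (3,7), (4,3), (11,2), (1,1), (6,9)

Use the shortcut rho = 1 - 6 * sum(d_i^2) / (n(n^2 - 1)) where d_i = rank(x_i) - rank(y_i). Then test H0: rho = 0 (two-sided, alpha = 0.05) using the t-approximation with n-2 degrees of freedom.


Step 1: Rank x and y separately (midranks; no ties here).
rank(x): 10->6, 18->9, 17->8, 5->4, 3->2, 4->3, 11->7, 1->1, 6->5
rank(y): 6->6, 5->5, 8->8, 4->4, 7->7, 3->3, 2->2, 1->1, 9->9
Step 2: d_i = R_x(i) - R_y(i); compute d_i^2.
  (6-6)^2=0, (9-5)^2=16, (8-8)^2=0, (4-4)^2=0, (2-7)^2=25, (3-3)^2=0, (7-2)^2=25, (1-1)^2=0, (5-9)^2=16
sum(d^2) = 82.
Step 3: rho = 1 - 6*82 / (9*(9^2 - 1)) = 1 - 492/720 = 0.316667.
Step 4: Under H0, t = rho * sqrt((n-2)/(1-rho^2)) = 0.8833 ~ t(7).
Step 5: Two-sided p-value from the t-distribution with 7 df = 0.406397.
Step 6: alpha = 0.05. fail to reject H0.

rho = 0.3167, p = 0.406397, fail to reject H0 at alpha = 0.05.


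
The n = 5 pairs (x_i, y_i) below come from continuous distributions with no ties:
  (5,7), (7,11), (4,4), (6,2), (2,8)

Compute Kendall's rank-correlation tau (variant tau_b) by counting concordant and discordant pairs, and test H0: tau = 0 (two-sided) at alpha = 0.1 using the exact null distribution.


Step 1: Enumerate the 10 unordered pairs (i,j) with i<j and classify each by sign(x_j-x_i) * sign(y_j-y_i).
  (1,2):dx=+2,dy=+4->C; (1,3):dx=-1,dy=-3->C; (1,4):dx=+1,dy=-5->D; (1,5):dx=-3,dy=+1->D
  (2,3):dx=-3,dy=-7->C; (2,4):dx=-1,dy=-9->C; (2,5):dx=-5,dy=-3->C; (3,4):dx=+2,dy=-2->D
  (3,5):dx=-2,dy=+4->D; (4,5):dx=-4,dy=+6->D
Step 2: C = 5, D = 5, total pairs = 10.
Step 3: tau = (C - D)/(n(n-1)/2) = (5 - 5)/10 = 0.000000.
Step 4: Exact two-sided p-value (enumerate n! = 120 permutations of y under H0): p = 1.000000.
Step 5: alpha = 0.1. fail to reject H0.

tau_b = 0.0000 (C=5, D=5), p = 1.000000, fail to reject H0.


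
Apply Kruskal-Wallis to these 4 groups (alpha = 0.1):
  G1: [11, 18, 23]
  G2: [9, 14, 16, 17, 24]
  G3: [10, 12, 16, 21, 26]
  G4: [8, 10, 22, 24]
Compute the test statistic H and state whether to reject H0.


Step 1: Combine all N = 17 observations and assign midranks.
sorted (value, group, rank): (8,G4,1), (9,G2,2), (10,G3,3.5), (10,G4,3.5), (11,G1,5), (12,G3,6), (14,G2,7), (16,G2,8.5), (16,G3,8.5), (17,G2,10), (18,G1,11), (21,G3,12), (22,G4,13), (23,G1,14), (24,G2,15.5), (24,G4,15.5), (26,G3,17)
Step 2: Sum ranks within each group.
R_1 = 30 (n_1 = 3)
R_2 = 43 (n_2 = 5)
R_3 = 47 (n_3 = 5)
R_4 = 33 (n_4 = 4)
Step 3: H = 12/(N(N+1)) * sum(R_i^2/n_i) - 3(N+1)
     = 12/(17*18) * (30^2/3 + 43^2/5 + 47^2/5 + 33^2/4) - 3*18
     = 0.039216 * 1383.85 - 54
     = 0.268627.
Step 4: Ties present; correction factor C = 1 - 18/(17^3 - 17) = 0.996324. Corrected H = 0.268627 / 0.996324 = 0.269619.
Step 5: Under H0, H ~ chi^2(3); p-value = 0.965637.
Step 6: alpha = 0.1. fail to reject H0.

H = 0.2696, df = 3, p = 0.965637, fail to reject H0.


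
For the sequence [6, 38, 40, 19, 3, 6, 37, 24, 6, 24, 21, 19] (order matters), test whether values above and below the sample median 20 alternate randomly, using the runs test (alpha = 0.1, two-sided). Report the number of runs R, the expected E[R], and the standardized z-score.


Step 1: Compute median = 20; label A = above, B = below.
Labels in order: BAABBBAABAAB  (n_A = 6, n_B = 6)
Step 2: Count runs R = 7.
Step 3: Under H0 (random ordering), E[R] = 2*n_A*n_B/(n_A+n_B) + 1 = 2*6*6/12 + 1 = 7.0000.
        Var[R] = 2*n_A*n_B*(2*n_A*n_B - n_A - n_B) / ((n_A+n_B)^2 * (n_A+n_B-1)) = 4320/1584 = 2.7273.
        SD[R] = 1.6514.
Step 4: R = E[R], so z = 0 with no continuity correction.
Step 5: Two-sided p-value via normal approximation = 2*(1 - Phi(|z|)) = 1.000000.
Step 6: alpha = 0.1. fail to reject H0.

R = 7, z = 0.0000, p = 1.000000, fail to reject H0.


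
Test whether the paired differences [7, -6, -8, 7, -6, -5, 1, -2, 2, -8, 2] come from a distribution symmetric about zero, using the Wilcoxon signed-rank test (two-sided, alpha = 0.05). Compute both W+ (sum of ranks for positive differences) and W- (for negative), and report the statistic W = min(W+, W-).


Step 1: Drop any zero differences (none here) and take |d_i|.
|d| = [7, 6, 8, 7, 6, 5, 1, 2, 2, 8, 2]
Step 2: Midrank |d_i| (ties get averaged ranks).
ranks: |7|->8.5, |6|->6.5, |8|->10.5, |7|->8.5, |6|->6.5, |5|->5, |1|->1, |2|->3, |2|->3, |8|->10.5, |2|->3
Step 3: Attach original signs; sum ranks with positive sign and with negative sign.
W+ = 8.5 + 8.5 + 1 + 3 + 3 = 24
W- = 6.5 + 10.5 + 6.5 + 5 + 3 + 10.5 = 42
(Check: W+ + W- = 66 should equal n(n+1)/2 = 66.)
Step 4: Test statistic W = min(W+, W-) = 24.
Step 5: Ties in |d|, so use the tie-corrected normal approximation.
        E[W] = n(n+1)/4 = 11*12/4 = 33.
        Tie groups: |d|=2 (t=3), |d|=6 (t=2), |d|=7 (t=2), |d|=8 (t=2); sum(t^3 - t) = 42.
        Var[W] = n(n+1)(2n+1)/24 - sum(t^3-t)/48 = 3036/24 - 42/48 = 125.625.
        z = (W - E[W]) / sqrt(Var[W]) = (24 - 33) / 11.2083 = -0.8030.
        Two-sided p = 2*Phi(z) = 0.421987.
Step 6: alpha = 0.05. fail to reject H0.

W+ = 24, W- = 42, W = min = 24, p = 0.421987, fail to reject H0.


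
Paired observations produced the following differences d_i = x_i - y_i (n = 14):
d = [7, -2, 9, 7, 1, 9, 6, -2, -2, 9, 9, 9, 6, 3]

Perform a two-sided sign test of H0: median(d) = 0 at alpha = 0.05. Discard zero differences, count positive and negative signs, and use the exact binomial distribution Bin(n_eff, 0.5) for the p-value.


Step 1: Discard zero differences. Original n = 14; n_eff = number of nonzero differences = 14.
Nonzero differences (with sign): +7, -2, +9, +7, +1, +9, +6, -2, -2, +9, +9, +9, +6, +3
Step 2: Count signs: positive = 11, negative = 3.
Step 3: Under H0: P(positive) = 0.5, so the number of positives S ~ Bin(14, 0.5).
Step 4: Two-sided exact p-value = sum of Bin(14,0.5) probabilities at or below the observed probability = 0.057373.
Step 5: alpha = 0.05. fail to reject H0.

n_eff = 14, pos = 11, neg = 3, p = 0.057373, fail to reject H0.


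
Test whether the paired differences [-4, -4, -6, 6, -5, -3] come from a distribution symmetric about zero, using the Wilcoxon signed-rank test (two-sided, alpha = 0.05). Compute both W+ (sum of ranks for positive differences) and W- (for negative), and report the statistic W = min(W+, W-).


Step 1: Drop any zero differences (none here) and take |d_i|.
|d| = [4, 4, 6, 6, 5, 3]
Step 2: Midrank |d_i| (ties get averaged ranks).
ranks: |4|->2.5, |4|->2.5, |6|->5.5, |6|->5.5, |5|->4, |3|->1
Step 3: Attach original signs; sum ranks with positive sign and with negative sign.
W+ = 5.5 = 5.5
W- = 2.5 + 2.5 + 5.5 + 4 + 1 = 15.5
(Check: W+ + W- = 21 should equal n(n+1)/2 = 21.)
Step 4: Test statistic W = min(W+, W-) = 5.5.
Step 5: Ties in |d|, so use the tie-corrected normal approximation.
        E[W] = n(n+1)/4 = 6*7/4 = 10.5.
        Tie groups: |d|=4 (t=2), |d|=6 (t=2); sum(t^3 - t) = 12.
        Var[W] = n(n+1)(2n+1)/24 - sum(t^3-t)/48 = 546/24 - 12/48 = 22.5.
        z = (W - E[W]) / sqrt(Var[W]) = (5.5 - 10.5) / 4.7434 = -1.0541.
        Two-sided p = 2*Phi(z) = 0.291841.
Step 6: alpha = 0.05. fail to reject H0.

W+ = 5.5, W- = 15.5, W = min = 5.5, p = 0.291841, fail to reject H0.


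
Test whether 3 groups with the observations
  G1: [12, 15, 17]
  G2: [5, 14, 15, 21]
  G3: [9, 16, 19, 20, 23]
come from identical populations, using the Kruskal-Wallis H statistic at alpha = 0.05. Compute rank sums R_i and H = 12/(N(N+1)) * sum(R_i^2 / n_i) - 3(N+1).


Step 1: Combine all N = 12 observations and assign midranks.
sorted (value, group, rank): (5,G2,1), (9,G3,2), (12,G1,3), (14,G2,4), (15,G1,5.5), (15,G2,5.5), (16,G3,7), (17,G1,8), (19,G3,9), (20,G3,10), (21,G2,11), (23,G3,12)
Step 2: Sum ranks within each group.
R_1 = 16.5 (n_1 = 3)
R_2 = 21.5 (n_2 = 4)
R_3 = 40 (n_3 = 5)
Step 3: H = 12/(N(N+1)) * sum(R_i^2/n_i) - 3(N+1)
     = 12/(12*13) * (16.5^2/3 + 21.5^2/4 + 40^2/5) - 3*13
     = 0.076923 * 526.312 - 39
     = 1.485577.
Step 4: Ties present; correction factor C = 1 - 6/(12^3 - 12) = 0.996503. Corrected H = 1.485577 / 0.996503 = 1.490789.
Step 5: Under H0, H ~ chi^2(2); p-value = 0.474547.
Step 6: alpha = 0.05. fail to reject H0.

H = 1.4908, df = 2, p = 0.474547, fail to reject H0.


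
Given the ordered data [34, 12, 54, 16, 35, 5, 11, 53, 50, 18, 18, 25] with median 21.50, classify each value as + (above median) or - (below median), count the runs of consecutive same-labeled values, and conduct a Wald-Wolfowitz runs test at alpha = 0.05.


Step 1: Compute median = 21.50; label A = above, B = below.
Labels in order: ABABABBAABBA  (n_A = 6, n_B = 6)
Step 2: Count runs R = 9.
Step 3: Under H0 (random ordering), E[R] = 2*n_A*n_B/(n_A+n_B) + 1 = 2*6*6/12 + 1 = 7.0000.
        Var[R] = 2*n_A*n_B*(2*n_A*n_B - n_A - n_B) / ((n_A+n_B)^2 * (n_A+n_B-1)) = 4320/1584 = 2.7273.
        SD[R] = 1.6514.
Step 4: Continuity-corrected z = (R - 0.5 - E[R]) / SD[R] = (9 - 0.5 - 7.0000) / 1.6514 = 0.9083.
Step 5: Two-sided p-value via normal approximation = 2*(1 - Phi(|z|)) = 0.363722.
Step 6: alpha = 0.05. fail to reject H0.

R = 9, z = 0.9083, p = 0.363722, fail to reject H0.


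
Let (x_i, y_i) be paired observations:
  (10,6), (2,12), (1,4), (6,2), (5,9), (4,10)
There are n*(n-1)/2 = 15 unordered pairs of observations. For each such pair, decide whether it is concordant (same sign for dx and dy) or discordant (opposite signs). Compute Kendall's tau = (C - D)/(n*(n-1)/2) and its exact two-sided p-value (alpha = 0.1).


Step 1: Enumerate the 15 unordered pairs (i,j) with i<j and classify each by sign(x_j-x_i) * sign(y_j-y_i).
  (1,2):dx=-8,dy=+6->D; (1,3):dx=-9,dy=-2->C; (1,4):dx=-4,dy=-4->C; (1,5):dx=-5,dy=+3->D
  (1,6):dx=-6,dy=+4->D; (2,3):dx=-1,dy=-8->C; (2,4):dx=+4,dy=-10->D; (2,5):dx=+3,dy=-3->D
  (2,6):dx=+2,dy=-2->D; (3,4):dx=+5,dy=-2->D; (3,5):dx=+4,dy=+5->C; (3,6):dx=+3,dy=+6->C
  (4,5):dx=-1,dy=+7->D; (4,6):dx=-2,dy=+8->D; (5,6):dx=-1,dy=+1->D
Step 2: C = 5, D = 10, total pairs = 15.
Step 3: tau = (C - D)/(n(n-1)/2) = (5 - 10)/15 = -0.333333.
Step 4: Exact two-sided p-value (enumerate n! = 720 permutations of y under H0): p = 0.469444.
Step 5: alpha = 0.1. fail to reject H0.

tau_b = -0.3333 (C=5, D=10), p = 0.469444, fail to reject H0.


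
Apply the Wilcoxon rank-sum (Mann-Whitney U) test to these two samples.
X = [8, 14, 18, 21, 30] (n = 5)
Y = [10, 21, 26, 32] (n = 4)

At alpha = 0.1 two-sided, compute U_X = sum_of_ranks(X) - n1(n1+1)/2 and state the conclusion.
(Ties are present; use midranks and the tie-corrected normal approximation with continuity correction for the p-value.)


Step 1: Combine and sort all 9 observations; assign midranks.
sorted (value, group): (8,X), (10,Y), (14,X), (18,X), (21,X), (21,Y), (26,Y), (30,X), (32,Y)
ranks: 8->1, 10->2, 14->3, 18->4, 21->5.5, 21->5.5, 26->7, 30->8, 32->9
Step 2: Rank sum for X: R1 = 1 + 3 + 4 + 5.5 + 8 = 21.5.
Step 3: U_X = R1 - n1(n1+1)/2 = 21.5 - 5*6/2 = 21.5 - 15 = 6.5.
       U_Y = n1*n2 - U_X = 20 - 6.5 = 13.5.
Step 4: Ties are present, so use the tie-corrected normal approximation (with continuity correction) for the p-value.
Step 5: p-value = 0.460558; compare to alpha = 0.1. fail to reject H0.

U_X = 6.5, p = 0.460558, fail to reject H0 at alpha = 0.1.


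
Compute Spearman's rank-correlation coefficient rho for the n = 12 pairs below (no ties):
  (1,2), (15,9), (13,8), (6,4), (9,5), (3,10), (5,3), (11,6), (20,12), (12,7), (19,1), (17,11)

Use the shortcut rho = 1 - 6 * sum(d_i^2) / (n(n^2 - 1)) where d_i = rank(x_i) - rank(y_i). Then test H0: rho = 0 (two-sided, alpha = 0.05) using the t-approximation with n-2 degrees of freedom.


Step 1: Rank x and y separately (midranks; no ties here).
rank(x): 1->1, 15->9, 13->8, 6->4, 9->5, 3->2, 5->3, 11->6, 20->12, 12->7, 19->11, 17->10
rank(y): 2->2, 9->9, 8->8, 4->4, 5->5, 10->10, 3->3, 6->6, 12->12, 7->7, 1->1, 11->11
Step 2: d_i = R_x(i) - R_y(i); compute d_i^2.
  (1-2)^2=1, (9-9)^2=0, (8-8)^2=0, (4-4)^2=0, (5-5)^2=0, (2-10)^2=64, (3-3)^2=0, (6-6)^2=0, (12-12)^2=0, (7-7)^2=0, (11-1)^2=100, (10-11)^2=1
sum(d^2) = 166.
Step 3: rho = 1 - 6*166 / (12*(12^2 - 1)) = 1 - 996/1716 = 0.419580.
Step 4: Under H0, t = rho * sqrt((n-2)/(1-rho^2)) = 1.4617 ~ t(10).
Step 5: Two-sided p-value from the t-distribution with 10 df = 0.174519.
Step 6: alpha = 0.05. fail to reject H0.

rho = 0.4196, p = 0.174519, fail to reject H0 at alpha = 0.05.


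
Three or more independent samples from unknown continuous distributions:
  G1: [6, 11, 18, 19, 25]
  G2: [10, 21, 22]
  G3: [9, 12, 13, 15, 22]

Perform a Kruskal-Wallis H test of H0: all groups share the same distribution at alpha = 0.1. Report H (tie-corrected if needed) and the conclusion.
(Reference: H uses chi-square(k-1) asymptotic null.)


Step 1: Combine all N = 13 observations and assign midranks.
sorted (value, group, rank): (6,G1,1), (9,G3,2), (10,G2,3), (11,G1,4), (12,G3,5), (13,G3,6), (15,G3,7), (18,G1,8), (19,G1,9), (21,G2,10), (22,G2,11.5), (22,G3,11.5), (25,G1,13)
Step 2: Sum ranks within each group.
R_1 = 35 (n_1 = 5)
R_2 = 24.5 (n_2 = 3)
R_3 = 31.5 (n_3 = 5)
Step 3: H = 12/(N(N+1)) * sum(R_i^2/n_i) - 3(N+1)
     = 12/(13*14) * (35^2/5 + 24.5^2/3 + 31.5^2/5) - 3*14
     = 0.065934 * 643.533 - 42
     = 0.430769.
Step 4: Ties present; correction factor C = 1 - 6/(13^3 - 13) = 0.997253. Corrected H = 0.430769 / 0.997253 = 0.431956.
Step 5: Under H0, H ~ chi^2(2); p-value = 0.805753.
Step 6: alpha = 0.1. fail to reject H0.

H = 0.4320, df = 2, p = 0.805753, fail to reject H0.
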